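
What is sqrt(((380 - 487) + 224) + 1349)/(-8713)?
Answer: -sqrt(1466)/8713 ≈ -0.0043944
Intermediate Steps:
sqrt(((380 - 487) + 224) + 1349)/(-8713) = sqrt((-107 + 224) + 1349)*(-1/8713) = sqrt(117 + 1349)*(-1/8713) = sqrt(1466)*(-1/8713) = -sqrt(1466)/8713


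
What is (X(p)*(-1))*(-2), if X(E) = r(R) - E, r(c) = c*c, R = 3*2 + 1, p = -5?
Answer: 108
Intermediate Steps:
R = 7 (R = 6 + 1 = 7)
r(c) = c²
X(E) = 49 - E (X(E) = 7² - E = 49 - E)
(X(p)*(-1))*(-2) = ((49 - 1*(-5))*(-1))*(-2) = ((49 + 5)*(-1))*(-2) = (54*(-1))*(-2) = -54*(-2) = 108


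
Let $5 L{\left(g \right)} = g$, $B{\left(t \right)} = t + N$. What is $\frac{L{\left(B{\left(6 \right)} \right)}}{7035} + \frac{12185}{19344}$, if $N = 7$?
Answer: $\frac{47650983}{75602800} \approx 0.63028$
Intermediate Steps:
$B{\left(t \right)} = 7 + t$ ($B{\left(t \right)} = t + 7 = 7 + t$)
$L{\left(g \right)} = \frac{g}{5}$
$\frac{L{\left(B{\left(6 \right)} \right)}}{7035} + \frac{12185}{19344} = \frac{\frac{1}{5} \left(7 + 6\right)}{7035} + \frac{12185}{19344} = \frac{1}{5} \cdot 13 \cdot \frac{1}{7035} + 12185 \cdot \frac{1}{19344} = \frac{13}{5} \cdot \frac{1}{7035} + \frac{12185}{19344} = \frac{13}{35175} + \frac{12185}{19344} = \frac{47650983}{75602800}$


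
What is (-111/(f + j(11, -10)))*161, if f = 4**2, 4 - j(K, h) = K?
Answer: -5957/3 ≈ -1985.7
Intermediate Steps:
j(K, h) = 4 - K
f = 16
(-111/(f + j(11, -10)))*161 = (-111/(16 + (4 - 1*11)))*161 = (-111/(16 + (4 - 11)))*161 = (-111/(16 - 7))*161 = (-111/9)*161 = ((1/9)*(-111))*161 = -37/3*161 = -5957/3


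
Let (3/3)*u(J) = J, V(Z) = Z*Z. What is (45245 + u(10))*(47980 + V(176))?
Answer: 3573153780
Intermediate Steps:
V(Z) = Z²
u(J) = J
(45245 + u(10))*(47980 + V(176)) = (45245 + 10)*(47980 + 176²) = 45255*(47980 + 30976) = 45255*78956 = 3573153780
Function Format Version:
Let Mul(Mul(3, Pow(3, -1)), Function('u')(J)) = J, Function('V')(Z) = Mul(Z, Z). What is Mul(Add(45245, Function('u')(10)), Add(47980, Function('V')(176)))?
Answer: 3573153780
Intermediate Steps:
Function('V')(Z) = Pow(Z, 2)
Function('u')(J) = J
Mul(Add(45245, Function('u')(10)), Add(47980, Function('V')(176))) = Mul(Add(45245, 10), Add(47980, Pow(176, 2))) = Mul(45255, Add(47980, 30976)) = Mul(45255, 78956) = 3573153780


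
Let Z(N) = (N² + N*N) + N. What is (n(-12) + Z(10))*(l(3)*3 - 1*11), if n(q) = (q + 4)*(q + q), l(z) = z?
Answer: -804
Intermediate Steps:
n(q) = 2*q*(4 + q) (n(q) = (4 + q)*(2*q) = 2*q*(4 + q))
Z(N) = N + 2*N² (Z(N) = (N² + N²) + N = 2*N² + N = N + 2*N²)
(n(-12) + Z(10))*(l(3)*3 - 1*11) = (2*(-12)*(4 - 12) + 10*(1 + 2*10))*(3*3 - 1*11) = (2*(-12)*(-8) + 10*(1 + 20))*(9 - 11) = (192 + 10*21)*(-2) = (192 + 210)*(-2) = 402*(-2) = -804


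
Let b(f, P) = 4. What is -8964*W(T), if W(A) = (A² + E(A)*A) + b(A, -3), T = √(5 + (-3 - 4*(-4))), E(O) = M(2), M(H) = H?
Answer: -197208 - 53784*√2 ≈ -2.7327e+5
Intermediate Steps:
E(O) = 2
T = 3*√2 (T = √(5 + (-3 + 16)) = √(5 + 13) = √18 = 3*√2 ≈ 4.2426)
W(A) = 4 + A² + 2*A (W(A) = (A² + 2*A) + 4 = 4 + A² + 2*A)
-8964*W(T) = -8964*(4 + (3*√2)² + 2*(3*√2)) = -8964*(4 + 18 + 6*√2) = -8964*(22 + 6*√2) = -197208 - 53784*√2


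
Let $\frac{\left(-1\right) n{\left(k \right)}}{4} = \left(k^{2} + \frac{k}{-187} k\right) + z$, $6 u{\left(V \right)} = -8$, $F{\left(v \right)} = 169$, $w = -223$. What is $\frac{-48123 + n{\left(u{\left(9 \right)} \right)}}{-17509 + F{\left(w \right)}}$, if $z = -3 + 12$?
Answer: $\frac{27021167}{9727740} \approx 2.7777$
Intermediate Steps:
$u{\left(V \right)} = - \frac{4}{3}$ ($u{\left(V \right)} = \frac{1}{6} \left(-8\right) = - \frac{4}{3}$)
$z = 9$
$n{\left(k \right)} = -36 - \frac{744 k^{2}}{187}$ ($n{\left(k \right)} = - 4 \left(\left(k^{2} + \frac{k}{-187} k\right) + 9\right) = - 4 \left(\left(k^{2} + k \left(- \frac{1}{187}\right) k\right) + 9\right) = - 4 \left(\left(k^{2} + - \frac{k}{187} k\right) + 9\right) = - 4 \left(\left(k^{2} - \frac{k^{2}}{187}\right) + 9\right) = - 4 \left(\frac{186 k^{2}}{187} + 9\right) = - 4 \left(9 + \frac{186 k^{2}}{187}\right) = -36 - \frac{744 k^{2}}{187}$)
$\frac{-48123 + n{\left(u{\left(9 \right)} \right)}}{-17509 + F{\left(w \right)}} = \frac{-48123 - \left(36 + \frac{744 \left(- \frac{4}{3}\right)^{2}}{187}\right)}{-17509 + 169} = \frac{-48123 - \frac{24164}{561}}{-17340} = \left(-48123 - \frac{24164}{561}\right) \left(- \frac{1}{17340}\right) = \left(- \frac{27021167}{561}\right) \left(- \frac{1}{17340}\right) = \frac{27021167}{9727740}$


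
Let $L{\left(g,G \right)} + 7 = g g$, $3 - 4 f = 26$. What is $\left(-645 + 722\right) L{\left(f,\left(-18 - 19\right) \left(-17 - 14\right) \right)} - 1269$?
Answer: $\frac{11805}{16} \approx 737.81$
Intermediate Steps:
$f = - \frac{23}{4}$ ($f = \frac{3}{4} - \frac{13}{2} = - \frac{23}{4} \approx -5.75$)
$L{\left(g,G \right)} = -7 + g^{2}$ ($L{\left(g,G \right)} = -7 + g g = -7 + g^{2}$)
$\left(-645 + 722\right) L{\left(f,\left(-18 - 19\right) \left(-17 - 14\right) \right)} - 1269 = \left(-645 + 722\right) \left(-7 + \left(- \frac{23}{4}\right)^{2}\right) - 1269 = 77 \left(-7 + \frac{529}{16}\right) - 1269 = 77 \cdot \frac{417}{16} - 1269 = \frac{32109}{16} - 1269 = \frac{11805}{16}$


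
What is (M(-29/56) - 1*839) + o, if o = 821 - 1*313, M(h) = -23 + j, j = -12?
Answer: -366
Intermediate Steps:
M(h) = -35 (M(h) = -23 - 12 = -35)
o = 508 (o = 821 - 313 = 508)
(M(-29/56) - 1*839) + o = (-35 - 1*839) + 508 = (-35 - 839) + 508 = -874 + 508 = -366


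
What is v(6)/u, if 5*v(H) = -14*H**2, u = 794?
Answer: -252/1985 ≈ -0.12695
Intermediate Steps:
v(H) = -14*H**2/5 (v(H) = (-14*H**2)/5 = -14*H**2/5)
v(6)/u = -14/5*6**2/794 = -14/5*36*(1/794) = -504/5*1/794 = -252/1985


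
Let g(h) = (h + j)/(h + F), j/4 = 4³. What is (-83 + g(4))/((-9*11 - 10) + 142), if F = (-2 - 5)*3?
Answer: -557/187 ≈ -2.9786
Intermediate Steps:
F = -21 (F = -7*3 = -21)
j = 256 (j = 4*4³ = 4*64 = 256)
g(h) = (256 + h)/(-21 + h) (g(h) = (h + 256)/(h - 21) = (256 + h)/(-21 + h))
(-83 + g(4))/((-9*11 - 10) + 142) = (-83 + (256 + 4)/(-21 + 4))/((-9*11 - 10) + 142) = (-83 + 260/(-17))/((-99 - 10) + 142) = (-83 - 1/17*260)/(-109 + 142) = (-83 - 260/17)/33 = -1671/17*1/33 = -557/187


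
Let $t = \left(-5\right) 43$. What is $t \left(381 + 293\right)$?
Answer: $-144910$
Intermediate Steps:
$t = -215$
$t \left(381 + 293\right) = - 215 \left(381 + 293\right) = \left(-215\right) 674 = -144910$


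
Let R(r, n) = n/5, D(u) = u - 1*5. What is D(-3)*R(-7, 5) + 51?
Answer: 43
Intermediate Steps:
D(u) = -5 + u (D(u) = u - 5 = -5 + u)
R(r, n) = n/5 (R(r, n) = n*(1/5) = n/5)
D(-3)*R(-7, 5) + 51 = (-5 - 3)*((1/5)*5) + 51 = -8*1 + 51 = -8 + 51 = 43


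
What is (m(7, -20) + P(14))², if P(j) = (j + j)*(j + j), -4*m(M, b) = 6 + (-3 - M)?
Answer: 616225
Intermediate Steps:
m(M, b) = -¾ + M/4 (m(M, b) = -(6 + (-3 - M))/4 = -(3 - M)/4 = -¾ + M/4)
P(j) = 4*j² (P(j) = (2*j)*(2*j) = 4*j²)
(m(7, -20) + P(14))² = ((-¾ + (¼)*7) + 4*14²)² = ((-¾ + 7/4) + 4*196)² = (1 + 784)² = 785² = 616225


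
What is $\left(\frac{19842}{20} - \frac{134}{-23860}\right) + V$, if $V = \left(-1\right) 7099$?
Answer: $- \frac{7285525}{1193} \approx -6106.9$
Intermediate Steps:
$V = -7099$
$\left(\frac{19842}{20} - \frac{134}{-23860}\right) + V = \left(\frac{19842}{20} - \frac{134}{-23860}\right) - 7099 = \left(19842 \cdot \frac{1}{20} - - \frac{67}{11930}\right) - 7099 = \left(\frac{9921}{10} + \frac{67}{11930}\right) - 7099 = \frac{1183582}{1193} - 7099 = - \frac{7285525}{1193}$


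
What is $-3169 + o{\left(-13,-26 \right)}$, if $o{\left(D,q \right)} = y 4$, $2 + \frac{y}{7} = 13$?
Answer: $-2861$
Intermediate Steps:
$y = 77$ ($y = -14 + 7 \cdot 13 = -14 + 91 = 77$)
$o{\left(D,q \right)} = 308$ ($o{\left(D,q \right)} = 77 \cdot 4 = 308$)
$-3169 + o{\left(-13,-26 \right)} = -3169 + 308 = -2861$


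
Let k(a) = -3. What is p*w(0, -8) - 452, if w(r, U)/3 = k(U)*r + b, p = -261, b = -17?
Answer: 12859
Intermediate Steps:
w(r, U) = -51 - 9*r (w(r, U) = 3*(-3*r - 17) = 3*(-17 - 3*r) = -51 - 9*r)
p*w(0, -8) - 452 = -261*(-51 - 9*0) - 452 = -261*(-51 + 0) - 452 = -261*(-51) - 452 = 13311 - 452 = 12859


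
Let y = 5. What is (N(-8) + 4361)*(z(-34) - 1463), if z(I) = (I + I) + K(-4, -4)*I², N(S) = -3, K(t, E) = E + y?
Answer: -1634250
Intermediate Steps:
K(t, E) = 5 + E (K(t, E) = E + 5 = 5 + E)
z(I) = I² + 2*I (z(I) = (I + I) + (5 - 4)*I² = 2*I + 1*I² = 2*I + I² = I² + 2*I)
(N(-8) + 4361)*(z(-34) - 1463) = (-3 + 4361)*(-34*(2 - 34) - 1463) = 4358*(-34*(-32) - 1463) = 4358*(1088 - 1463) = 4358*(-375) = -1634250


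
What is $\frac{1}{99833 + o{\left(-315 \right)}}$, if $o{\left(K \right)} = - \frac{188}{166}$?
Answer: $\frac{83}{8286045} \approx 1.0017 \cdot 10^{-5}$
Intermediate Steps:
$o{\left(K \right)} = - \frac{94}{83}$ ($o{\left(K \right)} = \left(-188\right) \frac{1}{166} = - \frac{94}{83}$)
$\frac{1}{99833 + o{\left(-315 \right)}} = \frac{1}{99833 - \frac{94}{83}} = \frac{1}{\frac{8286045}{83}} = \frac{83}{8286045}$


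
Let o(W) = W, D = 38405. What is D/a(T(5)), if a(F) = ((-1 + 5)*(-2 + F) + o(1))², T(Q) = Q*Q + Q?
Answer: 38405/12769 ≈ 3.0077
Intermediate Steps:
T(Q) = Q + Q² (T(Q) = Q² + Q = Q + Q²)
a(F) = (-7 + 4*F)² (a(F) = ((-1 + 5)*(-2 + F) + 1)² = (4*(-2 + F) + 1)² = ((-8 + 4*F) + 1)² = (-7 + 4*F)²)
D/a(T(5)) = 38405/((-7 + 4*(5*(1 + 5)))²) = 38405/((-7 + 4*(5*6))²) = 38405/((-7 + 4*30)²) = 38405/((-7 + 120)²) = 38405/(113²) = 38405/12769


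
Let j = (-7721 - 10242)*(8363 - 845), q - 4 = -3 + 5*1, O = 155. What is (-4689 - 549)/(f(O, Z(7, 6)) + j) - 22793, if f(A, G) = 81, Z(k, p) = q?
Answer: -1026032614297/45015251 ≈ -22793.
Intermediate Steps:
q = 6 (q = 4 + (-3 + 5*1) = 4 + (-3 + 5) = 4 + 2 = 6)
Z(k, p) = 6
j = -135045834 (j = -17963*7518 = -135045834)
(-4689 - 549)/(f(O, Z(7, 6)) + j) - 22793 = (-4689 - 549)/(81 - 135045834) - 22793 = -5238/(-135045753) - 22793 = -5238*(-1/135045753) - 22793 = 1746/45015251 - 22793 = -1026032614297/45015251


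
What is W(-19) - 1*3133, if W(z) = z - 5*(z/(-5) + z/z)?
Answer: -3176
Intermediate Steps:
W(z) = -5 + 2*z (W(z) = z - 5*(z*(-⅕) + 1) = z - 5*(-z/5 + 1) = z - 5*(1 - z/5) = z + (-5 + z) = -5 + 2*z)
W(-19) - 1*3133 = (-5 + 2*(-19)) - 1*3133 = (-5 - 38) - 3133 = -43 - 3133 = -3176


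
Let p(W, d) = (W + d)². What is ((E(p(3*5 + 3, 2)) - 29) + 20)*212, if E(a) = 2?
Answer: -1484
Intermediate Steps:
((E(p(3*5 + 3, 2)) - 29) + 20)*212 = ((2 - 29) + 20)*212 = (-27 + 20)*212 = -7*212 = -1484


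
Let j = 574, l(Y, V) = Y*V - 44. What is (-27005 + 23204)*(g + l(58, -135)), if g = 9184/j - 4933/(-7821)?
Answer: 77860298495/2607 ≈ 2.9866e+7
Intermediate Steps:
l(Y, V) = -44 + V*Y (l(Y, V) = V*Y - 44 = -44 + V*Y)
g = 130069/7821 (g = 9184/574 - 4933/(-7821) = 9184*(1/574) - 4933*(-1/7821) = 16 + 4933/7821 = 130069/7821 ≈ 16.631)
(-27005 + 23204)*(g + l(58, -135)) = (-27005 + 23204)*(130069/7821 + (-44 - 135*58)) = -3801*(130069/7821 + (-44 - 7830)) = -3801*(130069/7821 - 7874) = -3801*(-61452485/7821) = 77860298495/2607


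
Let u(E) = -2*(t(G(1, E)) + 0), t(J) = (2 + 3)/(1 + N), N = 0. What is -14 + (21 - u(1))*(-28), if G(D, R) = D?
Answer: -882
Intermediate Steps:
t(J) = 5 (t(J) = (2 + 3)/(1 + 0) = 5/1 = 5*1 = 5)
u(E) = -10 (u(E) = -2*(5 + 0) = -2*5 = -10)
-14 + (21 - u(1))*(-28) = -14 + (21 - 1*(-10))*(-28) = -14 + (21 + 10)*(-28) = -14 + 31*(-28) = -14 - 868 = -882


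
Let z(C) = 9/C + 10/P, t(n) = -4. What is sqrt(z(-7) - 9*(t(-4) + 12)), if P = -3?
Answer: I*sqrt(33789)/21 ≈ 8.7532*I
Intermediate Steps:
z(C) = -10/3 + 9/C (z(C) = 9/C + 10/(-3) = 9/C + 10*(-1/3) = 9/C - 10/3 = -10/3 + 9/C)
sqrt(z(-7) - 9*(t(-4) + 12)) = sqrt((-10/3 + 9/(-7)) - 9*(-4 + 12)) = sqrt((-10/3 + 9*(-1/7)) - 9*8) = sqrt((-10/3 - 9/7) - 72) = sqrt(-97/21 - 72) = sqrt(-1609/21) = I*sqrt(33789)/21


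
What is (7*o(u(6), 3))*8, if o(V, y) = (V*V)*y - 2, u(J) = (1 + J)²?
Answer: 403256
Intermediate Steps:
o(V, y) = -2 + y*V² (o(V, y) = V²*y - 2 = y*V² - 2 = -2 + y*V²)
(7*o(u(6), 3))*8 = (7*(-2 + 3*((1 + 6)²)²))*8 = (7*(-2 + 3*(7²)²))*8 = (7*(-2 + 3*49²))*8 = (7*(-2 + 3*2401))*8 = (7*(-2 + 7203))*8 = (7*7201)*8 = 50407*8 = 403256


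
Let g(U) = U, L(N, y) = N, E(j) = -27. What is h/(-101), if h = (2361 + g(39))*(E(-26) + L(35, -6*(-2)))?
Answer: -19200/101 ≈ -190.10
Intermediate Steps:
h = 19200 (h = (2361 + 39)*(-27 + 35) = 2400*8 = 19200)
h/(-101) = 19200/(-101) = -1/101*19200 = -19200/101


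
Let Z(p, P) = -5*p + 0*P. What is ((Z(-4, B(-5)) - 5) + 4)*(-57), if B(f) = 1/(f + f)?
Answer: -1083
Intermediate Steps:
B(f) = 1/(2*f)
Z(p, P) = -5*p (Z(p, P) = -5*p + 0 = -5*p)
((Z(-4, B(-5)) - 5) + 4)*(-57) = ((-5*(-4) - 5) + 4)*(-57) = ((20 - 5) + 4)*(-57) = (15 + 4)*(-57) = 19*(-57) = -1083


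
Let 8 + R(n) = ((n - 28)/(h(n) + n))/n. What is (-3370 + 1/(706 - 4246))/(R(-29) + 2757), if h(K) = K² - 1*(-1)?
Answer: -93756306059/76479611400 ≈ -1.2259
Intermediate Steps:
h(K) = 1 + K² (h(K) = K² + 1 = 1 + K²)
R(n) = -8 + (-28 + n)/(n*(1 + n + n²)) (R(n) = -8 + ((n - 28)/((1 + n²) + n))/n = -8 + ((-28 + n)/(1 + n + n²))/n = -8 + (-28 + n)/(n*(1 + n + n²)))
(-3370 + 1/(706 - 4246))/(R(-29) + 2757) = (-3370 + 1/(706 - 4246))/((-28 - 29 - 8*(-29)² - 8*(-29)*(1 + (-29)²))/((-29)*(1 - 29 + (-29)²)) + 2757) = (-3370 + 1/(-3540))/(-(-28 - 29 - 8*841 - 8*(-29)*(1 + 841))/(29*(1 - 29 + 841)) + 2757) = (-3370 - 1/3540)/(-1/29*(-28 - 29 - 6728 - 8*(-29)*842)/813 + 2757) = -11929801/(3540*(-1/29*1/813*(-28 - 29 - 6728 + 195344) + 2757)) = -11929801/(3540*(-1/29*1/813*188559 + 2757)) = -11929801/(3540*(-62853/7859 + 2757)) = -11929801/(3540*21604410/7859) = -11929801/3540*7859/21604410 = -93756306059/76479611400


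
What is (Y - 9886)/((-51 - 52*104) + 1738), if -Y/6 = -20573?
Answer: -113552/3721 ≈ -30.517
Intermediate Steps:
Y = 123438 (Y = -6*(-20573) = 123438)
(Y - 9886)/((-51 - 52*104) + 1738) = (123438 - 9886)/((-51 - 52*104) + 1738) = 113552/((-51 - 5408) + 1738) = 113552/(-5459 + 1738) = 113552/(-3721) = 113552*(-1/3721) = -113552/3721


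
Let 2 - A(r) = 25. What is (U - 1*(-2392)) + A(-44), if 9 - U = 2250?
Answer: 128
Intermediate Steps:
U = -2241 (U = 9 - 1*2250 = 9 - 2250 = -2241)
A(r) = -23 (A(r) = 2 - 1*25 = 2 - 25 = -23)
(U - 1*(-2392)) + A(-44) = (-2241 - 1*(-2392)) - 23 = (-2241 + 2392) - 23 = 151 - 23 = 128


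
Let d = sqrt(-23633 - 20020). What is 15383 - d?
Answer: 15383 - I*sqrt(43653) ≈ 15383.0 - 208.93*I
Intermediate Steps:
d = I*sqrt(43653) (d = sqrt(-43653) = I*sqrt(43653) ≈ 208.93*I)
15383 - d = 15383 - I*sqrt(43653)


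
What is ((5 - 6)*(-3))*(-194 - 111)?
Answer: -915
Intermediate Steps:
((5 - 6)*(-3))*(-194 - 111) = -1*(-3)*(-305) = 3*(-305) = -915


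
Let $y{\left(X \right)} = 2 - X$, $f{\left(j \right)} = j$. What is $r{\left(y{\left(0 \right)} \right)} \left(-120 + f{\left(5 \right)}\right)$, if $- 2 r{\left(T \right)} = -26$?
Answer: $-1495$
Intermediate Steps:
$r{\left(T \right)} = 13$ ($r{\left(T \right)} = \left(- \frac{1}{2}\right) \left(-26\right) = 13$)
$r{\left(y{\left(0 \right)} \right)} \left(-120 + f{\left(5 \right)}\right) = 13 \left(-120 + 5\right) = 13 \left(-115\right) = -1495$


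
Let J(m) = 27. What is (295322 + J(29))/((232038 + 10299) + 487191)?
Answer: 295349/729528 ≈ 0.40485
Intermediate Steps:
(295322 + J(29))/((232038 + 10299) + 487191) = (295322 + 27)/((232038 + 10299) + 487191) = 295349/(242337 + 487191) = 295349/729528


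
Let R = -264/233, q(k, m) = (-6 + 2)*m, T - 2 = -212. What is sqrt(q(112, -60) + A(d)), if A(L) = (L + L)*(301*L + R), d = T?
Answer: 10*sqrt(14413140942)/233 ≈ 5152.6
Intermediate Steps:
T = -210 (T = 2 - 212 = -210)
d = -210
q(k, m) = -4*m
R = -264/233 (R = -264*1/233 = -264/233 ≈ -1.1330)
A(L) = 2*L*(-264/233 + 301*L) (A(L) = (L + L)*(301*L - 264/233) = (2*L)*(-264/233 + 301*L) = 2*L*(-264/233 + 301*L))
sqrt(q(112, -60) + A(d)) = sqrt(-4*(-60) + (2/233)*(-210)*(-264 + 70133*(-210))) = sqrt(240 + (2/233)*(-210)*(-264 - 14727930)) = sqrt(240 + (2/233)*(-210)*(-14728194)) = sqrt(240 + 6185841480/233) = sqrt(6185897400/233) = 10*sqrt(14413140942)/233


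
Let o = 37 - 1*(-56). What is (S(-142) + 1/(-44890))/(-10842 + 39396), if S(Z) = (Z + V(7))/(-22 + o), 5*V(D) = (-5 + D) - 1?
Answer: -6365473/91007023260 ≈ -6.9945e-5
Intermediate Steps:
V(D) = -6/5 + D/5 (V(D) = ((-5 + D) - 1)/5 = (-6 + D)/5 = -6/5 + D/5)
o = 93 (o = 37 + 56 = 93)
S(Z) = 1/355 + Z/71 (S(Z) = (Z + (-6/5 + (⅕)*7))/(-22 + 93) = (Z + (-6/5 + 7/5))/71 = (Z + ⅕)*(1/71) = (⅕ + Z)*(1/71) = 1/355 + Z/71)
(S(-142) + 1/(-44890))/(-10842 + 39396) = ((1/355 + (1/71)*(-142)) + 1/(-44890))/(-10842 + 39396) = ((1/355 - 2) - 1/44890)/28554 = (-709/355 - 1/44890)*(1/28554) = -6365473/3187190*1/28554 = -6365473/91007023260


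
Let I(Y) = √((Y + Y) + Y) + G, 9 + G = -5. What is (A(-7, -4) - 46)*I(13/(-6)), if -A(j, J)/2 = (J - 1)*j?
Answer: 1624 - 58*I*√26 ≈ 1624.0 - 295.74*I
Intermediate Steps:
G = -14 (G = -9 - 5 = -14)
A(j, J) = -2*j*(-1 + J) (A(j, J) = -2*(J - 1)*j = -2*(-1 + J)*j = -2*j*(-1 + J))
I(Y) = -14 + √3*√Y (I(Y) = √((Y + Y) + Y) - 14 = √(2*Y + Y) - 14 = √(3*Y) - 14 = √3*√Y - 14 = -14 + √3*√Y)
(A(-7, -4) - 46)*I(13/(-6)) = (2*(-7)*(1 - 1*(-4)) - 46)*(-14 + √3*√(13/(-6))) = (2*(-7)*(1 + 4) - 46)*(-14 + √3*√(13*(-⅙))) = (2*(-7)*5 - 46)*(-14 + √3*√(-13/6)) = (-70 - 46)*(-14 + √3*(I*√78/6)) = -116*(-14 + I*√26/2) = 1624 - 58*I*√26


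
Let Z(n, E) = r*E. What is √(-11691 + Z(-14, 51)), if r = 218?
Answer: I*√573 ≈ 23.937*I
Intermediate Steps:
Z(n, E) = 218*E
√(-11691 + Z(-14, 51)) = √(-11691 + 218*51) = √(-11691 + 11118) = √(-573) = I*√573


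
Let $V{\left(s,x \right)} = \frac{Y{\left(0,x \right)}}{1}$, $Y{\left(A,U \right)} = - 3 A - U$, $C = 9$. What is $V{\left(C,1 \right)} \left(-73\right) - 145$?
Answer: $-72$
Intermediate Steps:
$Y{\left(A,U \right)} = - U - 3 A$
$V{\left(s,x \right)} = - x$ ($V{\left(s,x \right)} = \frac{- x - 0}{1} = \left(- x + 0\right) 1 = - x 1 = - x$)
$V{\left(C,1 \right)} \left(-73\right) - 145 = \left(-1\right) 1 \left(-73\right) - 145 = \left(-1\right) \left(-73\right) - 145 = 73 - 145 = -72$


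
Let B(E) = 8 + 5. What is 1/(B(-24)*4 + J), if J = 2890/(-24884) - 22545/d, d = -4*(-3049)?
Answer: 75871316/3796244377 ≈ 0.019986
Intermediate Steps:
d = 12196
B(E) = 13
J = -149064055/75871316 (J = 2890/(-24884) - 22545/12196 = 2890*(-1/24884) - 22545*1/12196 = -1445/12442 - 22545/12196 = -149064055/75871316 ≈ -1.9647)
1/(B(-24)*4 + J) = 1/(13*4 - 149064055/75871316) = 1/(52 - 149064055/75871316) = 1/(3796244377/75871316) = 75871316/3796244377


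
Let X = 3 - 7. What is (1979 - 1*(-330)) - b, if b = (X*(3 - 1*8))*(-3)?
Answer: 2369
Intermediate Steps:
X = -4
b = -60 (b = -4*(3 - 1*8)*(-3) = -4*(3 - 8)*(-3) = -4*(-5)*(-3) = 20*(-3) = -60)
(1979 - 1*(-330)) - b = (1979 - 1*(-330)) - 1*(-60) = (1979 + 330) + 60 = 2309 + 60 = 2369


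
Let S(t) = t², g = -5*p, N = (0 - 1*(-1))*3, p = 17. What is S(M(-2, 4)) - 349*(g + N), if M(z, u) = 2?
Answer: 28622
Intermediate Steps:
N = 3 (N = (0 + 1)*3 = 1*3 = 3)
g = -85 (g = -5*17 = -85)
S(M(-2, 4)) - 349*(g + N) = 2² - 349*(-85 + 3) = 4 - 349*(-82) = 4 + 28618 = 28622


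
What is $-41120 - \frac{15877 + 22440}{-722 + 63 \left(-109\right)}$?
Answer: $- \frac{312021363}{7589} \approx -41115.0$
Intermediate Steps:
$-41120 - \frac{15877 + 22440}{-722 + 63 \left(-109\right)} = -41120 - \frac{38317}{-722 - 6867} = -41120 - \frac{38317}{-7589} = -41120 - 38317 \left(- \frac{1}{7589}\right) = -41120 - - \frac{38317}{7589} = -41120 + \frac{38317}{7589} = - \frac{312021363}{7589}$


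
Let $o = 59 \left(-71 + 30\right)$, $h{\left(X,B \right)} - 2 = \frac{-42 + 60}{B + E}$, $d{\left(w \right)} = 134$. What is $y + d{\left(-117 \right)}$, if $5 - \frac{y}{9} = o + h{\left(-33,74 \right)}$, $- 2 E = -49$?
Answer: $\frac{4320280}{197} \approx 21930.0$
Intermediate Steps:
$E = \frac{49}{2}$ ($E = \left(- \frac{1}{2}\right) \left(-49\right) = \frac{49}{2} \approx 24.5$)
$h{\left(X,B \right)} = 2 + \frac{18}{\frac{49}{2} + B}$ ($h{\left(X,B \right)} = 2 + \frac{-42 + 60}{B + \frac{49}{2}} = 2 + \frac{18}{\frac{49}{2} + B}$)
$o = -2419$ ($o = 59 \left(-41\right) = -2419$)
$y = \frac{4293882}{197}$ ($y = 45 - 9 \left(-2419 + \frac{2 \left(67 + 2 \cdot 74\right)}{49 + 2 \cdot 74}\right) = 45 - 9 \left(-2419 + \frac{2 \left(67 + 148\right)}{49 + 148}\right) = 45 - 9 \left(-2419 + 2 \cdot \frac{1}{197} \cdot 215\right) = 45 - 9 \left(-2419 + \frac{430}{197}\right) = 45 - - \frac{4285017}{197} = 45 + \frac{4285017}{197} = \frac{4293882}{197} \approx 21796.0$)
$y + d{\left(-117 \right)} = \frac{4293882}{197} + 134 = \frac{4320280}{197}$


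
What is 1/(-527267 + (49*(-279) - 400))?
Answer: -1/541338 ≈ -1.8473e-6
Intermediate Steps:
1/(-527267 + (49*(-279) - 400)) = 1/(-527267 + (-13671 - 400)) = 1/(-527267 - 14071) = 1/(-541338) = -1/541338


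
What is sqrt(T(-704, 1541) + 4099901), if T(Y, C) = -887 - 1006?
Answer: 2*sqrt(1024502) ≈ 2024.4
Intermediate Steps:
T(Y, C) = -1893
sqrt(T(-704, 1541) + 4099901) = sqrt(-1893 + 4099901) = sqrt(4098008) = 2*sqrt(1024502)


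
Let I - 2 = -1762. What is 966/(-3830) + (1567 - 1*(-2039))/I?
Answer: -775557/337040 ≈ -2.3011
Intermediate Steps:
I = -1760 (I = 2 - 1762 = -1760)
966/(-3830) + (1567 - 1*(-2039))/I = 966/(-3830) + (1567 - 1*(-2039))/(-1760) = 966*(-1/3830) + (1567 + 2039)*(-1/1760) = -483/1915 + 3606*(-1/1760) = -483/1915 - 1803/880 = -775557/337040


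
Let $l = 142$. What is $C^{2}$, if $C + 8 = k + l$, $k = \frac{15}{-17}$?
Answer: $\frac{5121169}{289} \approx 17720.0$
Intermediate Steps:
$k = - \frac{15}{17}$ ($k = 15 \left(- \frac{1}{17}\right) = - \frac{15}{17} \approx -0.88235$)
$C = \frac{2263}{17}$ ($C = -8 + \left(- \frac{15}{17} + 142\right) = -8 + \frac{2399}{17} = \frac{2263}{17} \approx 133.12$)
$C^{2} = \left(\frac{2263}{17}\right)^{2} = \frac{5121169}{289}$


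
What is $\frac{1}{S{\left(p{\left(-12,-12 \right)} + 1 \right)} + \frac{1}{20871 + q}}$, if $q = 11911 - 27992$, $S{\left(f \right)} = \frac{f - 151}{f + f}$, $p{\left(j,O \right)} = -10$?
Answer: $\frac{43110}{383209} \approx 0.1125$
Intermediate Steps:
$S{\left(f \right)} = \frac{-151 + f}{2 f}$
$q = -16081$
$\frac{1}{S{\left(p{\left(-12,-12 \right)} + 1 \right)} + \frac{1}{20871 + q}} = \frac{1}{\frac{-151 + \left(-10 + 1\right)}{2 \left(-10 + 1\right)} + \frac{1}{20871 - 16081}} = \frac{1}{\frac{-151 - 9}{2 \left(-9\right)} + \frac{1}{4790}} = \frac{1}{\frac{1}{2} \left(- \frac{1}{9}\right) \left(-160\right) + \frac{1}{4790}} = \frac{1}{\frac{80}{9} + \frac{1}{4790}} = \frac{1}{\frac{383209}{43110}} = \frac{43110}{383209}$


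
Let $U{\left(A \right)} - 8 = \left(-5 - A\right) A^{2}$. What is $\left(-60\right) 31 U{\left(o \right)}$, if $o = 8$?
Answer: $1532640$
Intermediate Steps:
$U{\left(A \right)} = 8 + A^{2} \left(-5 - A\right)$ ($U{\left(A \right)} = 8 + \left(-5 - A\right) A^{2} = 8 + A^{2} \left(-5 - A\right)$)
$\left(-60\right) 31 U{\left(o \right)} = \left(-60\right) 31 \left(8 - 8^{3} - 5 \cdot 8^{2}\right) = - 1860 \left(8 - 512 - 320\right) = \left(-1860\right) \left(-824\right) = 1532640$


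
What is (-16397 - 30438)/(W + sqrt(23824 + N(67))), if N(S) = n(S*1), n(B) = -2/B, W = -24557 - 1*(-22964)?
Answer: 4998746385/168426277 + 46835*sqrt(106945802)/168426277 ≈ 32.555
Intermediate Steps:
W = -1593 (W = -24557 + 22964 = -1593)
N(S) = -2/S
(-16397 - 30438)/(W + sqrt(23824 + N(67))) = (-16397 - 30438)/(-1593 + sqrt(23824 - 2/67)) = -46835/(-1593 + sqrt(23824 - 2*1/67)) = -46835/(-1593 + sqrt(23824 - 2/67)) = -46835/(-1593 + sqrt(1596206/67)) = -46835/(-1593 + sqrt(106945802)/67)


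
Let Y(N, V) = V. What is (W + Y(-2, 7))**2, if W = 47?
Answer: 2916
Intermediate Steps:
(W + Y(-2, 7))**2 = (47 + 7)**2 = 54**2 = 2916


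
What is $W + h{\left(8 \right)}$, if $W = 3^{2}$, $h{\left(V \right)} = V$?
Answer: $17$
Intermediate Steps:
$W = 9$
$W + h{\left(8 \right)} = 9 + 8 = 17$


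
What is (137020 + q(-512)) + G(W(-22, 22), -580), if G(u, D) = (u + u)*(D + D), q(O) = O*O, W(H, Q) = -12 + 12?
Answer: 399164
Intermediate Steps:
W(H, Q) = 0
q(O) = O**2
G(u, D) = 4*D*u (G(u, D) = (2*u)*(2*D) = 4*D*u)
(137020 + q(-512)) + G(W(-22, 22), -580) = (137020 + (-512)**2) + 4*(-580)*0 = (137020 + 262144) + 0 = 399164 + 0 = 399164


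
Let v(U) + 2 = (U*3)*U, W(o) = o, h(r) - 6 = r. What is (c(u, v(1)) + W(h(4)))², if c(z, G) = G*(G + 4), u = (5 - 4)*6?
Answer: 225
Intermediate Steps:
h(r) = 6 + r
v(U) = -2 + 3*U² (v(U) = -2 + (U*3)*U = -2 + (3*U)*U = -2 + 3*U²)
u = 6 (u = 1*6 = 6)
c(z, G) = G*(4 + G)
(c(u, v(1)) + W(h(4)))² = ((-2 + 3*1²)*(4 + (-2 + 3*1²)) + (6 + 4))² = ((-2 + 3*1)*(4 + (-2 + 3*1)) + 10)² = ((-2 + 3)*(4 + (-2 + 3)) + 10)² = (1*(4 + 1) + 10)² = (1*5 + 10)² = (5 + 10)² = 15² = 225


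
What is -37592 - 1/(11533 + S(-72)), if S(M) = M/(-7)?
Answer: -3037546383/80803 ≈ -37592.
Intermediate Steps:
S(M) = -M/7 (S(M) = M*(-1/7) = -M/7)
-37592 - 1/(11533 + S(-72)) = -37592 - 1/(11533 - 1/7*(-72)) = -37592 - 1/(11533 + 72/7) = -37592 - 1/80803/7 = -37592 - 1*7/80803 = -37592 - 7/80803 = -3037546383/80803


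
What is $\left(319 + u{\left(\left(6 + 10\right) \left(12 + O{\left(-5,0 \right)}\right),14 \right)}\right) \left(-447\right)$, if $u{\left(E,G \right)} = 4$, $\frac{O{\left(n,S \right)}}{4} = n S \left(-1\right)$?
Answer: $-144381$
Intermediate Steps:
$O{\left(n,S \right)} = - 4 S n$ ($O{\left(n,S \right)} = 4 n S \left(-1\right) = 4 S n \left(-1\right) = 4 \left(- S n\right) = - 4 S n$)
$\left(319 + u{\left(\left(6 + 10\right) \left(12 + O{\left(-5,0 \right)}\right),14 \right)}\right) \left(-447\right) = \left(319 + 4\right) \left(-447\right) = 323 \left(-447\right) = -144381$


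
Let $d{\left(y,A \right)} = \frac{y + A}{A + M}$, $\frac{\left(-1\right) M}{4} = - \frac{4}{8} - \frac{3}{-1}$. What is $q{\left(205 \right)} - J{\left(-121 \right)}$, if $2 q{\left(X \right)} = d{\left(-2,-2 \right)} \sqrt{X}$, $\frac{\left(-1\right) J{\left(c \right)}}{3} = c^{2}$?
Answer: $43923 + \frac{\sqrt{205}}{6} \approx 43925.0$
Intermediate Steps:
$M = -10$ ($M = - 4 \left(- \frac{4}{8} - \frac{3}{-1}\right) = - 4 \left(\left(-4\right) \frac{1}{8} - -3\right) = - 4 \left(- \frac{1}{2} + 3\right) = \left(-4\right) \frac{5}{2} = -10$)
$J{\left(c \right)} = - 3 c^{2}$
$d{\left(y,A \right)} = \frac{A + y}{-10 + A}$ ($d{\left(y,A \right)} = \frac{y + A}{A - 10} = \frac{A + y}{-10 + A}$)
$q{\left(X \right)} = \frac{\sqrt{X}}{6}$ ($q{\left(X \right)} = \frac{\frac{-2 - 2}{-10 - 2} \sqrt{X}}{2} = \frac{\frac{1}{-12} \left(-4\right) \sqrt{X}}{2} = \frac{\left(- \frac{1}{12}\right) \left(-4\right) \sqrt{X}}{2} = \frac{\frac{1}{3} \sqrt{X}}{2} = \frac{\sqrt{X}}{6}$)
$q{\left(205 \right)} - J{\left(-121 \right)} = \frac{\sqrt{205}}{6} - - 3 \left(-121\right)^{2} = \frac{\sqrt{205}}{6} - \left(-3\right) 14641 = \frac{\sqrt{205}}{6} - -43923 = \frac{\sqrt{205}}{6} + 43923 = 43923 + \frac{\sqrt{205}}{6}$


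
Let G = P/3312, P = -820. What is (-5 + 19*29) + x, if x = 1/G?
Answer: 111102/205 ≈ 541.96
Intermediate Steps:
G = -205/828 (G = -820/3312 = -820*1/3312 = -205/828 ≈ -0.24758)
x = -828/205 (x = 1/(-205/828) = -828/205 ≈ -4.0390)
(-5 + 19*29) + x = (-5 + 19*29) - 828/205 = (-5 + 551) - 828/205 = 546 - 828/205 = 111102/205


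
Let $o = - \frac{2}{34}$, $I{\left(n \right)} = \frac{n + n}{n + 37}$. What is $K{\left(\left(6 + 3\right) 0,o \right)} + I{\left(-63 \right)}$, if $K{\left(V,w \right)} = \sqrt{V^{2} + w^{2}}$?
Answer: $\frac{1084}{221} \approx 4.905$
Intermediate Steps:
$I{\left(n \right)} = \frac{2 n}{37 + n}$
$o = - \frac{1}{17}$ ($o = \left(-2\right) \frac{1}{34} = - \frac{1}{17} \approx -0.058824$)
$K{\left(\left(6 + 3\right) 0,o \right)} + I{\left(-63 \right)} = \sqrt{\left(\left(6 + 3\right) 0\right)^{2} + \left(- \frac{1}{17}\right)^{2}} + 2 \left(-63\right) \frac{1}{37 - 63} = \sqrt{\left(9 \cdot 0\right)^{2} + \frac{1}{289}} + 2 \left(-63\right) \frac{1}{-26} = \sqrt{0^{2} + \frac{1}{289}} + 2 \left(-63\right) \left(- \frac{1}{26}\right) = \sqrt{0 + \frac{1}{289}} + \frac{63}{13} = \sqrt{\frac{1}{289}} + \frac{63}{13} = \frac{1}{17} + \frac{63}{13} = \frac{1084}{221}$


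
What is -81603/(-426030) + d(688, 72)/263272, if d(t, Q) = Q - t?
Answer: 884222939/4673407090 ≈ 0.18920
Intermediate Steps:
-81603/(-426030) + d(688, 72)/263272 = -81603/(-426030) + (72 - 1*688)/263272 = -81603*(-1/426030) + (72 - 688)*(1/263272) = 27201/142010 - 616*1/263272 = 27201/142010 - 77/32909 = 884222939/4673407090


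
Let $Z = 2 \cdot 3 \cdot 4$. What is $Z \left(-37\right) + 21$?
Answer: $-867$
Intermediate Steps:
$Z = 24$ ($Z = 6 \cdot 4 = 24$)
$Z \left(-37\right) + 21 = 24 \left(-37\right) + 21 = -888 + 21 = -867$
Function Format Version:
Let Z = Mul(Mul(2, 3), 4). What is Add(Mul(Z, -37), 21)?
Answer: -867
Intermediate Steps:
Z = 24 (Z = Mul(6, 4) = 24)
Add(Mul(Z, -37), 21) = Add(Mul(24, -37), 21) = Add(-888, 21) = -867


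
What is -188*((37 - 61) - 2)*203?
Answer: 992264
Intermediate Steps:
-188*((37 - 61) - 2)*203 = -188*(-24 - 2)*203 = -188*(-26)*203 = 4888*203 = 992264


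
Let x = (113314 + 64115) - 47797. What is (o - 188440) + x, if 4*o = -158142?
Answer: -196687/2 ≈ -98344.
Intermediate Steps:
o = -79071/2 (o = (1/4)*(-158142) = -79071/2 ≈ -39536.)
x = 129632 (x = 177429 - 47797 = 129632)
(o - 188440) + x = (-79071/2 - 188440) + 129632 = -455951/2 + 129632 = -196687/2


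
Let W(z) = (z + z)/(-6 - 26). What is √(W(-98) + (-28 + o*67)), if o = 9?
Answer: √9298/4 ≈ 24.107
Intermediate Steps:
W(z) = -z/16 (W(z) = (2*z)/(-32) = (2*z)*(-1/32) = -z/16)
√(W(-98) + (-28 + o*67)) = √(-1/16*(-98) + (-28 + 9*67)) = √(49/8 + (-28 + 603)) = √(49/8 + 575) = √(4649/8) = √9298/4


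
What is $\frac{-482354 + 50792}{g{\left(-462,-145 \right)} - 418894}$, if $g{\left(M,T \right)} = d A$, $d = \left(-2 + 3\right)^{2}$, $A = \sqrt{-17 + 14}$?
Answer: $\frac{180778732428}{175472183239} + \frac{431562 i \sqrt{3}}{175472183239} \approx 1.0302 + 4.2599 \cdot 10^{-6} i$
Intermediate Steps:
$A = i \sqrt{3}$ ($A = \sqrt{-3} = i \sqrt{3} \approx 1.732 i$)
$d = 1$ ($d = 1^{2} = 1$)
$g{\left(M,T \right)} = i \sqrt{3}$ ($g{\left(M,T \right)} = 1 i \sqrt{3} = i \sqrt{3}$)
$\frac{-482354 + 50792}{g{\left(-462,-145 \right)} - 418894} = \frac{-482354 + 50792}{i \sqrt{3} - 418894} = - \frac{431562}{-418894 + i \sqrt{3}}$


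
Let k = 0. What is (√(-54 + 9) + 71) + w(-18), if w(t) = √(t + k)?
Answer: 71 + 3*I*√2 + 3*I*√5 ≈ 71.0 + 10.951*I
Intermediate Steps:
w(t) = √t (w(t) = √(t + 0) = √t)
(√(-54 + 9) + 71) + w(-18) = (√(-54 + 9) + 71) + √(-18) = (√(-45) + 71) + 3*I*√2 = (3*I*√5 + 71) + 3*I*√2 = (71 + 3*I*√5) + 3*I*√2 = 71 + 3*I*√2 + 3*I*√5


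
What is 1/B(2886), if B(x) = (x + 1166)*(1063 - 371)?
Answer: 1/2803984 ≈ 3.5664e-7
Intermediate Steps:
B(x) = 806872 + 692*x (B(x) = (1166 + x)*692 = 806872 + 692*x)
1/B(2886) = 1/(806872 + 692*2886) = 1/(806872 + 1997112) = 1/2803984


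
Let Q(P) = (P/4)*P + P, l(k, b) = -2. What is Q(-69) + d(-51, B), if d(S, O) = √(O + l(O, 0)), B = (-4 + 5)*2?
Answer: 4485/4 ≈ 1121.3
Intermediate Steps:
B = 2 (B = 1*2 = 2)
Q(P) = P + P²/4 (Q(P) = (P*(¼))*P + P = (P/4)*P + P = P²/4 + P = P + P²/4)
d(S, O) = √(-2 + O) (d(S, O) = √(O - 2) = √(-2 + O))
Q(-69) + d(-51, B) = (¼)*(-69)*(4 - 69) + √(-2 + 2) = (¼)*(-69)*(-65) + √0 = 4485/4 + 0 = 4485/4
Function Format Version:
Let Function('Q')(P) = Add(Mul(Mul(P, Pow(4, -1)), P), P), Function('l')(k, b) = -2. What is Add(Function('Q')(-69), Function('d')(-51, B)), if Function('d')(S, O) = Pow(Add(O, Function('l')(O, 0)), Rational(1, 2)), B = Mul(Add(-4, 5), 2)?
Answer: Rational(4485, 4) ≈ 1121.3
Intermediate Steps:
B = 2 (B = Mul(1, 2) = 2)
Function('Q')(P) = Add(P, Mul(Rational(1, 4), Pow(P, 2))) (Function('Q')(P) = Add(Mul(Mul(P, Rational(1, 4)), P), P) = Add(Mul(Mul(Rational(1, 4), P), P), P) = Add(Mul(Rational(1, 4), Pow(P, 2)), P) = Add(P, Mul(Rational(1, 4), Pow(P, 2))))
Function('d')(S, O) = Pow(Add(-2, O), Rational(1, 2)) (Function('d')(S, O) = Pow(Add(O, -2), Rational(1, 2)) = Pow(Add(-2, O), Rational(1, 2)))
Add(Function('Q')(-69), Function('d')(-51, B)) = Add(Mul(Rational(1, 4), -69, Add(4, -69)), Pow(Add(-2, 2), Rational(1, 2))) = Add(Mul(Rational(1, 4), -69, -65), Pow(0, Rational(1, 2))) = Add(Rational(4485, 4), 0) = Rational(4485, 4)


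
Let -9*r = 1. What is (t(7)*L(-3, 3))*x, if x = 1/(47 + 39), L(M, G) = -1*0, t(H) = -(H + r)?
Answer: 0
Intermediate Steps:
r = -1/9 (r = -1/9*1 = -1/9 ≈ -0.11111)
t(H) = 1/9 - H (t(H) = -(H - 1/9) = -(-1/9 + H) = 1/9 - H)
L(M, G) = 0
x = 1/86 ≈ 0.011628
(t(7)*L(-3, 3))*x = ((1/9 - 1*7)*0)*(1/86) = ((1/9 - 7)*0)*(1/86) = -62/9*0*(1/86) = 0*(1/86) = 0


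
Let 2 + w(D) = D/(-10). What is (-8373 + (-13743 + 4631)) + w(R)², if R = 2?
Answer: -437004/25 ≈ -17480.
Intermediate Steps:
w(D) = -2 - D/10 (w(D) = -2 + D/(-10) = -2 + D*(-⅒) = -2 - D/10)
(-8373 + (-13743 + 4631)) + w(R)² = (-8373 + (-13743 + 4631)) + (-2 - ⅒*2)² = (-8373 - 9112) + (-2 - ⅕)² = -17485 + (-11/5)² = -17485 + 121/25 = -437004/25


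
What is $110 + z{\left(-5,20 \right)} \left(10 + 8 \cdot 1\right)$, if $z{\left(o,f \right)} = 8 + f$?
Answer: $614$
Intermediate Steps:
$110 + z{\left(-5,20 \right)} \left(10 + 8 \cdot 1\right) = 110 + \left(8 + 20\right) \left(10 + 8 \cdot 1\right) = 110 + 28 \left(10 + 8\right) = 110 + 28 \cdot 18 = 110 + 504 = 614$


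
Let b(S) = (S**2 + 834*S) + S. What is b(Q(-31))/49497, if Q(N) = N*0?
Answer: 0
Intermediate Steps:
Q(N) = 0
b(S) = S**2 + 835*S
b(Q(-31))/49497 = (0*(835 + 0))/49497 = (0*835)*(1/49497) = 0*(1/49497) = 0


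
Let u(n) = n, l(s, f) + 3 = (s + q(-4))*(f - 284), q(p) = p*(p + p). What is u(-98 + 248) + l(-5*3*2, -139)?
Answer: -699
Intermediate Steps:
q(p) = 2*p**2 (q(p) = p*(2*p) = 2*p**2)
l(s, f) = -3 + (-284 + f)*(32 + s) (l(s, f) = -3 + (s + 2*(-4)**2)*(f - 284) = -3 + (s + 2*16)*(-284 + f) = -3 + (s + 32)*(-284 + f) = -3 + (32 + s)*(-284 + f) = -3 + (-284 + f)*(32 + s))
u(-98 + 248) + l(-5*3*2, -139) = (-98 + 248) + (-9091 - 284*(-5*3)*2 + 32*(-139) - 139*(-5*3)*2) = 150 + (-9091 - (-4260)*2 - 4448 - (-2085)*2) = 150 + (-9091 - 284*(-30) - 4448 - 139*(-30)) = 150 + (-9091 + 8520 - 4448 + 4170) = 150 - 849 = -699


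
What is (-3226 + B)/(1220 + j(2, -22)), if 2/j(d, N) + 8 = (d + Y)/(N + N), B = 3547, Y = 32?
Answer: 20651/78472 ≈ 0.26316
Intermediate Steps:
j(d, N) = 2/(-8 + (32 + d)/(2*N)) (j(d, N) = 2/(-8 + (d + 32)/(N + N)) = 2/(-8 + (32 + d)/((2*N))) = 2/(-8 + (32 + d)*(1/(2*N))) = 2/(-8 + (32 + d)/(2*N)))
(-3226 + B)/(1220 + j(2, -22)) = (-3226 + 3547)/(1220 + 4*(-22)/(32 + 2 - 16*(-22))) = 321/(1220 + 4*(-22)/(32 + 2 + 352)) = 321/(1220 + 4*(-22)/386) = 321/(1220 + 4*(-22)*(1/386)) = 321/(1220 - 44/193) = 321/(235416/193) = 321*(193/235416) = 20651/78472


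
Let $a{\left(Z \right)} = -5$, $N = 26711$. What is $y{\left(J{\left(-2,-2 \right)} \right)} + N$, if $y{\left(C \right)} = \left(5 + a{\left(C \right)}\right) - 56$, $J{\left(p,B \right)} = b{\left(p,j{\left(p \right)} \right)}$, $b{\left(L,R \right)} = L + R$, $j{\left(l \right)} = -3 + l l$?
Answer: $26655$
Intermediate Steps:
$j{\left(l \right)} = -3 + l^{2}$
$J{\left(p,B \right)} = -3 + p + p^{2}$ ($J{\left(p,B \right)} = p + \left(-3 + p^{2}\right) = -3 + p + p^{2}$)
$y{\left(C \right)} = -56$ ($y{\left(C \right)} = \left(5 - 5\right) - 56 = 0 - 56 = -56$)
$y{\left(J{\left(-2,-2 \right)} \right)} + N = -56 + 26711 = 26655$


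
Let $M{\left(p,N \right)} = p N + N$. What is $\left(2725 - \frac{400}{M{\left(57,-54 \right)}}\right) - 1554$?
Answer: $\frac{916993}{783} \approx 1171.1$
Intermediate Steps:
$M{\left(p,N \right)} = N + N p$ ($M{\left(p,N \right)} = N p + N = N + N p$)
$\left(2725 - \frac{400}{M{\left(57,-54 \right)}}\right) - 1554 = \left(2725 - \frac{400}{\left(-54\right) \left(1 + 57\right)}\right) - 1554 = \left(2725 - \frac{400}{\left(-54\right) 58}\right) - 1554 = \left(2725 - \frac{400}{-3132}\right) - 1554 = \left(2725 - - \frac{100}{783}\right) - 1554 = \left(2725 + \frac{100}{783}\right) - 1554 = \frac{2133775}{783} - 1554 = \frac{916993}{783}$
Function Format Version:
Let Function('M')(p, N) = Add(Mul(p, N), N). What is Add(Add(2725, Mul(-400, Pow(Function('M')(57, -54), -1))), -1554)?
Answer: Rational(916993, 783) ≈ 1171.1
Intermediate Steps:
Function('M')(p, N) = Add(N, Mul(N, p)) (Function('M')(p, N) = Add(Mul(N, p), N) = Add(N, Mul(N, p)))
Add(Add(2725, Mul(-400, Pow(Function('M')(57, -54), -1))), -1554) = Add(Add(2725, Mul(-400, Pow(Mul(-54, Add(1, 57)), -1))), -1554) = Add(Add(2725, Mul(-400, Pow(Mul(-54, 58), -1))), -1554) = Add(Add(2725, Mul(-400, Pow(-3132, -1))), -1554) = Add(Add(2725, Mul(-400, Rational(-1, 3132))), -1554) = Add(Add(2725, Rational(100, 783)), -1554) = Add(Rational(2133775, 783), -1554) = Rational(916993, 783)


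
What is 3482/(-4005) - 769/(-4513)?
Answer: -12634421/18074565 ≈ -0.69902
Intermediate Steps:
3482/(-4005) - 769/(-4513) = 3482*(-1/4005) - 769*(-1/4513) = -3482/4005 + 769/4513 = -12634421/18074565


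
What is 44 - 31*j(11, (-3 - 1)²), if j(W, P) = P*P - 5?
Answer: -7737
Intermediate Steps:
j(W, P) = -5 + P² (j(W, P) = P² - 5 = -5 + P²)
44 - 31*j(11, (-3 - 1)²) = 44 - 31*(-5 + ((-3 - 1)²)²) = 44 - 31*(-5 + ((-4)²)²) = 44 - 31*(-5 + 16²) = 44 - 31*(-5 + 256) = 44 - 31*251 = 44 - 7781 = -7737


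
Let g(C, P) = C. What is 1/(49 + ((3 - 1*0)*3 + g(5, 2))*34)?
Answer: 1/525 ≈ 0.0019048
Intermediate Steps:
1/(49 + ((3 - 1*0)*3 + g(5, 2))*34) = 1/(49 + ((3 - 1*0)*3 + 5)*34) = 1/(49 + ((3 + 0)*3 + 5)*34) = 1/(49 + (3*3 + 5)*34) = 1/(49 + (9 + 5)*34) = 1/(49 + 14*34) = 1/(49 + 476) = 1/525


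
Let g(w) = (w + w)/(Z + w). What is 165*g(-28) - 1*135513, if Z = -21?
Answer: -947271/7 ≈ -1.3532e+5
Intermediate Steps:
g(w) = 2*w/(-21 + w) (g(w) = (w + w)/(-21 + w) = (2*w)/(-21 + w) = 2*w/(-21 + w))
165*g(-28) - 1*135513 = 165*(2*(-28)/(-21 - 28)) - 1*135513 = 165*(2*(-28)/(-49)) - 135513 = 165*(2*(-28)*(-1/49)) - 135513 = 165*(8/7) - 135513 = 1320/7 - 135513 = -947271/7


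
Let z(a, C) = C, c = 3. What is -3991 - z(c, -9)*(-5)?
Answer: -4036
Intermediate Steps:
-3991 - z(c, -9)*(-5) = -3991 - (-9)*(-5) = -3991 - 1*45 = -3991 - 45 = -4036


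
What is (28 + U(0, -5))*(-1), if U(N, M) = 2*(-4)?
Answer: -20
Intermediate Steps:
U(N, M) = -8
(28 + U(0, -5))*(-1) = (28 - 8)*(-1) = 20*(-1) = -20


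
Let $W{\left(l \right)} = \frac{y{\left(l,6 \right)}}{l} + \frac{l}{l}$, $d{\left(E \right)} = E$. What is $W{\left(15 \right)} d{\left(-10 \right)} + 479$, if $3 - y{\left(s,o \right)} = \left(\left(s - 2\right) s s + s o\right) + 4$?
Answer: $\frac{7439}{3} \approx 2479.7$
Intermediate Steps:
$y{\left(s,o \right)} = -1 - o s - s^{2} \left(-2 + s\right)$ ($y{\left(s,o \right)} = 3 - \left(\left(\left(s - 2\right) s s + s o\right) + 4\right) = 3 - \left(\left(\left(-2 + s\right) s s + o s\right) + 4\right) = 3 - \left(\left(s \left(-2 + s\right) s + o s\right) + 4\right) = 3 - \left(\left(s^{2} \left(-2 + s\right) + o s\right) + 4\right) = 3 - \left(\left(o s + s^{2} \left(-2 + s\right)\right) + 4\right) = 3 - \left(4 + o s + s^{2} \left(-2 + s\right)\right) = -1 - o s - s^{2} \left(-2 + s\right)$)
$W{\left(l \right)} = 1 + \frac{-1 - l^{3} - 6 l + 2 l^{2}}{l}$ ($W{\left(l \right)} = \frac{-1 - l^{3} + 2 l^{2} - 6 l}{l} + \frac{l}{l} = \frac{-1 - l^{3} + 2 l^{2} - 6 l}{l} + 1 = \frac{-1 - l^{3} - 6 l + 2 l^{2}}{l} + 1 = 1 + \frac{-1 - l^{3} - 6 l + 2 l^{2}}{l}$)
$W{\left(15 \right)} d{\left(-10 \right)} + 479 = \left(-5 - \frac{1}{15} - 15^{2} + 2 \cdot 15\right) \left(-10\right) + 479 = \left(-5 - \frac{1}{15} - 225 + 30\right) \left(-10\right) + 479 = \left(- \frac{3001}{15}\right) \left(-10\right) + 479 = \frac{6002}{3} + 479 = \frac{7439}{3}$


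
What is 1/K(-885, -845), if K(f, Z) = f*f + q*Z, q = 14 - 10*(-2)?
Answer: 1/754495 ≈ 1.3254e-6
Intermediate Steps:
q = 34 (q = 14 + 20 = 34)
K(f, Z) = f² + 34*Z (K(f, Z) = f*f + 34*Z = f² + 34*Z)
1/K(-885, -845) = 1/((-885)² + 34*(-845)) = 1/(783225 - 28730) = 1/754495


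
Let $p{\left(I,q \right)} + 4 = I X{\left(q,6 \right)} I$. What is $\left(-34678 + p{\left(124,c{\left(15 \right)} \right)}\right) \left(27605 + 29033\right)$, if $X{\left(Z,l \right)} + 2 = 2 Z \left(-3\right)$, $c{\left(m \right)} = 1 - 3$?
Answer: $6744339764$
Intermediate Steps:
$c{\left(m \right)} = -2$
$X{\left(Z,l \right)} = -2 - 6 Z$ ($X{\left(Z,l \right)} = -2 + 2 Z \left(-3\right) = -2 - 6 Z$)
$p{\left(I,q \right)} = -4 + I^{2} \left(-2 - 6 q\right)$ ($p{\left(I,q \right)} = -4 + I \left(-2 - 6 q\right) I = -4 + I^{2} \left(-2 - 6 q\right)$)
$\left(-34678 + p{\left(124,c{\left(15 \right)} \right)}\right) \left(27605 + 29033\right) = \left(-34678 - \left(4 - 2 \cdot 124^{2} \left(-1 - -6\right)\right)\right) \left(27605 + 29033\right) = \left(-34678 - \left(4 - 30752 \left(-1 + 6\right)\right)\right) 56638 = \left(-34678 - \left(4 - 153760\right)\right) 56638 = \left(-34678 + \left(-4 + 153760\right)\right) 56638 = \left(-34678 + 153756\right) 56638 = 119078 \cdot 56638 = 6744339764$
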